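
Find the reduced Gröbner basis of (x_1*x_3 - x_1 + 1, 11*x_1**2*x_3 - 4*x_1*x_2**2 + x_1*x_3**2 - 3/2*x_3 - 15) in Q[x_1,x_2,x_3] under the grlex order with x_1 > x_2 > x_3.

f_1 = x_1*x_3 - x_1 + 1, LT = x_1*x_3.
f_2 = 11*x_1**2*x_3 - 4*x_1*x_2**2 + x_1*x_3**2 - 3/2*x_3 - 15, LT = x_1**2*x_3.

S(f_1,f_2): lcm = x_1**2*x_3. S = 4/11*x_1*x_2**2 - 1/11*x_1*x_3**2 - x_1**2 + x_1 + 3/22*x_3 + 15/11.
  reduce S modulo (f_1, f_2):
  remainder 4/11*x_1*x_2**2 - x_1**2 + 10/11*x_1 + 5/22*x_3 + 16/11 ≠ 0; add g_3 = 4/11*x_1*x_2**2 - x_1**2 + 10/11*x_1 + 5/22*x_3 + 16/11 to the basis.

S(f_1,g_3): lcm = x_1*x_2**2*x_3. S = 11/4*x_1**2*x_3 - x_1*x_2**2 - 5/2*x_1*x_3 + x_2**2 - 5/8*x_3**2 - 4*x_3.
  reduce S modulo (f_1, f_2, g_3):
  remainder x_2**2 - 5/8*x_3**2 - 11/4*x_1 - 27/8*x_3 + 13/2 ≠ 0; add g_4 = x_2**2 - 5/8*x_3**2 - 11/4*x_1 - 27/8*x_3 + 13/2 to the basis.

The other S-polynomials (S(f_2,g_3), S(f_1,g_4), S(f_2,g_4), S(g_3,g_4)) all reduce to 0 modulo the current basis, so we have a Gröbner basis.
Inter-reduce: drop elements whose leading term is divisible by another's, tail-reduce, and make monic.

G = {x_1*x_3 - x_1 + 1, x_2**2 - 5/8*x_3**2 - 11/4*x_1 - 27/8*x_3 + 13/2}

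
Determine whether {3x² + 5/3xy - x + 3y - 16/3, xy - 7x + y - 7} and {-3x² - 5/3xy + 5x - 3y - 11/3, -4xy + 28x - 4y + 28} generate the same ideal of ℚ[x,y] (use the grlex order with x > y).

Since reduced Gröbner bases are canonical representatives of ideals under a given ordering, it suffices to compute and compare them.
Buchberger on the first generating set:
f_1 = 3x² + 5/3xy - x + 3y - 16/3, LT = x².
f_2 = xy - 7x + y - 7, LT = xy.

S(f_1,f_2): lcm = x²y. S = 5/9xy² + 7x² - 4/3xy + y² + 7x - 16/9y.
  reduce S modulo (f_1, f_2):
  remainder 4/9y² - 32/9y + 28/9 ≠ 0; add g_3 = 4/9y² - 32/9y + 28/9 to the basis.

The other S-polynomials (S(f_1,g_3), S(f_2,g_3)) all reduce to 0 modulo the current basis, so we have a Gröbner basis.
Inter-reduce: drop elements whose leading term is divisible by another's, tail-reduce, and make monic.
Reduced Gröbner basis: {x² + 32/9x + 4/9y + 19/9, xy - 7x + y - 7, y² - 8y + 7}.

Buchberger on the second generating set:
h_1 = -3x² - 5/3xy + 5x - 3y - 11/3, LT = x².
h_2 = -4xy + 28x - 4y + 28, LT = xy.

S(h_1,h_2): lcm = x²y. S = 5/9xy² + 7x² - 8/3xy + y² + 7x + 11/9y.
  reduce S modulo (h_1, h_2):
  remainder 4/9y² + 7/9y - 245/9 ≠ 0; add k_3 = 4/9y² + 7/9y - 245/9 to the basis.

The other S-polynomials (S(h_1,k_3), S(h_2,k_3)) all reduce to 0 modulo the current basis, so we have a Gröbner basis.
Inter-reduce: drop elements whose leading term is divisible by another's, tail-reduce, and make monic.
Reduced Gröbner basis: {x² + 20/9x + 4/9y + 46/9, xy - 7x + y - 7, y² + 7/4y - 245/4}.

These differ, so the ideals are not equal.
The choice of monomial ordering does not affect the verdict — as long as both bases are computed under the same ordering, their equality decides ideal equality.

No, the ideals differ.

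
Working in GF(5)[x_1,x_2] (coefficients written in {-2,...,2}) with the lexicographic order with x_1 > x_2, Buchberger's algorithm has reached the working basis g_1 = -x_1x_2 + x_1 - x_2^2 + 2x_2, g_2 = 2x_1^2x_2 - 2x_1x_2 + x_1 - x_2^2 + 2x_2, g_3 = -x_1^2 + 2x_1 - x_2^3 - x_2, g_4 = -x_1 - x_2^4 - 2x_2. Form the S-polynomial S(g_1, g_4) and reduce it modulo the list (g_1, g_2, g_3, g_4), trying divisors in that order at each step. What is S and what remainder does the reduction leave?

lcm(LM(g_1), LM(g_4)) = x_1x_2.
S = (lcm/LT(g_1))·g_1 − (lcm/LT(g_4))·g_4 = -x_1 - x_2^5 - x_2^2 - 2x_2.
Reduce S modulo (g_1, g_2, g_3, g_4) in that order:
  leading term x_1: subtract (1)·g_4 from -x_1 - x_2^5 - x_2^2 - 2x_2 → -x_2^5 + x_2^4 - x_2^2
  leading term x_2^5: no divisor's leading term divides it; move -x_2^5 to the remainder.
  leading term x_2^4: no divisor's leading term divides it; move x_2^4 to the remainder.
  leading term x_2^2: no divisor's leading term divides it; move -x_2^2 to the remainder.
The remainder -x_2^5 + x_2^4 - x_2^2 is nonzero, so it would be added as the next basis element.

S(g_1, g_4) = -x_1 - x_2^5 - x_2^2 - 2x_2; remainder on division = -x_2^5 + x_2^4 - x_2^2.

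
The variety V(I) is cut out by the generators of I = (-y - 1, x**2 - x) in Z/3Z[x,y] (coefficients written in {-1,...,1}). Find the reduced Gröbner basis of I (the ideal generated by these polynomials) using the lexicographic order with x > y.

f_1 = -y - 1, LT = y.
f_2 = x**2 - x, LT = x**2.

The S-polynomials (S(f_1,f_2)) all reduce to 0 modulo the current basis, so we have a Gröbner basis.

G = {x**2 - x, y + 1}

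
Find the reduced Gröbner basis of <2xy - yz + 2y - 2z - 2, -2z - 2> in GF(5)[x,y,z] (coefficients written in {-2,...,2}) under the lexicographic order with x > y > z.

G = {xy - y, z + 1}

The reduced Gröbner basis is the canonical form of the ideal for this ordering.

f_1 = 2xy - yz + 2y - 2z - 2, LT = xy.
f_2 = -2z - 2, LT = z.

The S-polynomials (S(f_1,f_2)) all reduce to 0 modulo the current basis, so we have a Gröbner basis.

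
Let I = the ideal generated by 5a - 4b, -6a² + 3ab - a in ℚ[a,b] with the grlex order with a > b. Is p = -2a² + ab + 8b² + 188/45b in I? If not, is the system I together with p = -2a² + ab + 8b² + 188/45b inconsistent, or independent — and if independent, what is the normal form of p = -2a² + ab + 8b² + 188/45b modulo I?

First compute the reduced Gröbner basis of I by Buchberger's algorithm.
f_1 = 5a - 4b, LT = a.
f_2 = -6a² + 3ab - a, LT = a².

S(f_1,f_2): lcm = a². S = -3/10ab - ⅙a.
  reduce S modulo (f_1, f_2):
  remainder -6/25b² - 2/15b ≠ 0; add h_3 = -6/25b² - 2/15b to the basis.

The other S-polynomials (S(f_1,h_3), S(f_2,h_3)) all reduce to 0 modulo the current basis, so we have a Gröbner basis.
Inter-reduce: drop elements whose leading term is divisible by another's, tail-reduce, and make monic.
Reduced Gröbner basis: {b² + 5/9b, a - ⅘b}.
Label its elements g_1 = b² + 5/9b, g_2 = a - ⅘b.

Reduce p = -2a² + ab + 8b² + 188/45b modulo G:
  leading term a²: subtract (-2a)·g_2 from -2a² + ab + 8b² + 188/45b → -⅗ab + 8b² + 188/45b
  leading term ab: subtract (-⅗b)·g_2 from -⅗ab + 8b² + 188/45b → 188/25b² + 188/45b
  leading term b²: subtract (188/25)·g_1 from 188/25b² + 188/45b → 0
  normal form = 0.
Since the normal form is 0, p ∈ I.

The remainder on division by a Gröbner basis is unique — it is the normal form.

-2a² + ab + 8b² + 188/45b lies in I (it reduces to 0).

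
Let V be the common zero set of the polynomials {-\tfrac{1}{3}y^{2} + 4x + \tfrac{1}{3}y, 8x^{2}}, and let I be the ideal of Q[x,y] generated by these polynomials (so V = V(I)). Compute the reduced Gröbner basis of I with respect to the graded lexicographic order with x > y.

This is the nonlinear analogue of row-reducing a linear system.

f_1 = -\tfrac{1}{3}y^{2} + 4x + \tfrac{1}{3}y, LT = y^{2}.
f_2 = 8x^{2}, LT = x^{2}.

The S-polynomials (S(f_1,f_2)) all reduce to 0 modulo the current basis, so we have a Gröbner basis.

G = {x^{2}, y^{2} - 12x - y}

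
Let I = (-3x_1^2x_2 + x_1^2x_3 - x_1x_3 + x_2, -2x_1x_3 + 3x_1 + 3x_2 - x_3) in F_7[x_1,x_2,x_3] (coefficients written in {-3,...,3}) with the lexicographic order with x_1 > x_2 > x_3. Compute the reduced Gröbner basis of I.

G = {x_1^2x_2 + 3x_1^2 + 3x_1x_2 - x_1 + x_2 - 2x_3, x_1x_2^2 - x_1x_2 + 2x_1 - x_2^2 + x_2x_3 + x_3^2 - 3x_3, x_1x_3 + 2x_1 + 2x_2 - 3x_3, x_2^3 - x_2^2x_3 + 3x_2x_3^2 - 3x_2x_3 + 2x_2 + 3x_3^3 - 3x_3^2}

f_1 = -3x_1^2x_2 + x_1^2x_3 - x_1x_3 + x_2, LT = x_1^2x_2.
f_2 = -2x_1x_3 + 3x_1 + 3x_2 - x_3, LT = x_1x_3.

S(f_1,f_2): lcm = x_1^2x_2x_3. S = -2x_1^2x_2 + 2x_1^2x_3^2 - 2x_1x_2^2 + 3x_1x_2x_3 - 2x_1x_3^2 + 2x_2x_3.
  reduce S modulo (f_1, f_2):
  remainder -2x_1x_2^2 + 2x_1x_2 + 3x_1 + 2x_2^2 - 2x_2x_3 - 2x_3^2 - x_3 ≠ 0; add g_3 = -2x_1x_2^2 + 2x_1x_2 + 3x_1 + 2x_2^2 - 2x_2x_3 - 2x_3^2 - x_3 to the basis.

S(f_2,g_3): lcm = x_1x_2^2x_3. S = 2x_1x_2^2 + x_1x_2x_3 - 2x_1x_3 + 2x_2^3 - 2x_2^2x_3 - x_2x_3^2 - x_3^3 + 3x_3^2.
  reduce S modulo (f_1, f_2, g_3):
  remainder 2x_2^3 - 2x_2^2x_3 - x_2x_3^2 + x_2x_3 - 3x_2 - x_3^3 + x_3^2 ≠ 0; add g_4 = 2x_2^3 - 2x_2^2x_3 - x_2x_3^2 + x_2x_3 - 3x_2 - x_3^3 + x_3^2 to the basis.

The other S-polynomials (S(f_1,g_3), S(f_1,g_4), S(f_2,g_4), S(g_3,g_4)) all reduce to 0 modulo the current basis, so we have a Gröbner basis.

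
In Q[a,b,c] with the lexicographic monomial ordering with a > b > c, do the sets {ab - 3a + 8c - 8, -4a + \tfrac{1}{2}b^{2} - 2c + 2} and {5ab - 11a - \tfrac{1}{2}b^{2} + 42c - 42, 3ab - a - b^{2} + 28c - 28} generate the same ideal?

Since reduced Gröbner bases are canonical representatives of ideals under a given ordering, it suffices to compute and compare them.
Buchberger on the first generating set:
f_1 = ab - 3a + 8c - 8, LT = ab.
f_2 = -4a + \tfrac{1}{2}b^{2} - 2c + 2, LT = a.

S(f_1,f_2): lcm = ab. S = -3a + \tfrac{1}{8}b^{3} - \tfrac{1}{2}bc + \tfrac{1}{2}b + 8c - 8.
  reduce S modulo (f_1, f_2):
  remainder \tfrac{1}{8}b^{3} - \tfrac{3}{8}b^{2} - \tfrac{1}{2}bc + \tfrac{1}{2}b + \tfrac{19}{2}c - \tfrac{19}{2} ≠ 0; add g_3 = \tfrac{1}{8}b^{3} - \tfrac{3}{8}b^{2} - \tfrac{1}{2}bc + \tfrac{1}{2}b + \tfrac{19}{2}c - \tfrac{19}{2} to the basis.

The other S-polynomials (S(f_1,g_3), S(f_2,g_3)) all reduce to 0 modulo the current basis, so we have a Gröbner basis.
Inter-reduce: drop elements whose leading term is divisible by another's, tail-reduce, and make monic.
Reduced Gröbner basis: {a - \tfrac{1}{8}b^{2} + \tfrac{1}{2}c - \tfrac{1}{2}, b^{3} - 3b^{2} - 4bc + 4b + 76c - 76}.

Buchberger on the second generating set:
h_1 = 5ab - 11a - \tfrac{1}{2}b^{2} + 42c - 42, LT = ab.
h_2 = 3ab - a - b^{2} + 28c - 28, LT = ab.

S(h_1,h_2): lcm = ab. S = -\tfrac{28}{15}a + \tfrac{7}{30}b^{2} - \tfrac{14}{15}c + \tfrac{14}{15}.
  reduce S modulo (h_1, h_2):
  remainder -\tfrac{28}{15}a + \tfrac{7}{30}b^{2} - \tfrac{14}{15}c + \tfrac{14}{15} ≠ 0; add k_3 = -\tfrac{28}{15}a + \tfrac{7}{30}b^{2} - \tfrac{14}{15}c + \tfrac{14}{15} to the basis.

S(h_1,k_3): lcm = ab. S = -\tfrac{11}{5}a + \tfrac{1}{8}b^{3} - \tfrac{1}{10}b^{2} - \tfrac{1}{2}bc + \tfrac{1}{2}b + \tfrac{42}{5}c - \tfrac{42}{5}.
  reduce S modulo (h_1, h_2, k_3):
  remainder \tfrac{1}{8}b^{3} - \tfrac{3}{8}b^{2} - \tfrac{1}{2}bc + \tfrac{1}{2}b + \tfrac{19}{2}c - \tfrac{19}{2} ≠ 0; add k_4 = \tfrac{1}{8}b^{3} - \tfrac{3}{8}b^{2} - \tfrac{1}{2}bc + \tfrac{1}{2}b + \tfrac{19}{2}c - \tfrac{19}{2} to the basis.

The other S-polynomials (S(h_2,k_3), S(h_1,k_4), S(h_2,k_4), S(k_3,k_4)) all reduce to 0 modulo the current basis, so we have a Gröbner basis.
Inter-reduce: drop elements whose leading term is divisible by another's, tail-reduce, and make monic.
Reduced Gröbner basis: {a - \tfrac{1}{8}b^{2} + \tfrac{1}{2}c - \tfrac{1}{2}, b^{3} - 3b^{2} - 4bc + 4b + 76c - 76}.

Same reduced basis, so the two generating sets span the same ideal.
The choice of monomial ordering does not affect the verdict — as long as both bases are computed under the same ordering, their equality decides ideal equality.

Yes, the ideals are equal.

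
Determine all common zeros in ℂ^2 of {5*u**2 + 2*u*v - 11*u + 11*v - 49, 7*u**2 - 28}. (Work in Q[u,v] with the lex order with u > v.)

{(-2, 1), (2, 17/5)}

Compute a lex Gröbner basis by Buchberger's algorithm.
f_1 = 5*u**2 + 2*u*v - 11*u + 11*v - 49, LT = u**2.
f_2 = 7*u**2 - 28, LT = u**2.

S(f_1,f_2): lcm = u**2. S = 2/5*u*v - 11/5*u + 11/5*v - 29/5.
  leading term u*v: no divisor's leading term divides it; move 2/5*u*v to the remainder.
  leading term u: no divisor's leading term divides it; move -11/5*u to the remainder.
  leading term v: no divisor's leading term divides it; move 11/5*v to the remainder.
  leading term 1: no divisor's leading term divides it; move -29/5 to the remainder.
  remainder 2/5*u*v - 11/5*u + 11/5*v - 29/5 ≠ 0; add h_3 = 2/5*u*v - 11/5*u + 11/5*v - 29/5 to the basis.

S(f_1,h_3): lcm = u**2*v. S = 11/2*u**2 + 2/5*u*v**2 - 77/10*u*v + 29/2*u + 11/5*v**2 - 49/5*v.
  leading term u**2: subtract (11/10)·f_1 from 11/2*u**2 + 2/5*u*v**2 - 77/10*u*v + 29/2*u + 11/5*v**2 - 49/5*v → 2/5*u*v**2 - 99/10*u*v + 133/5*u + 11/5*v**2 - 219/10*v + 539/10
  leading term u*v**2: subtract (v)·h_3 from 2/5*u*v**2 - 99/10*u*v + 133/5*u + 11/5*v**2 - 219/10*v + 539/10 → -77/10*u*v + 133/5*u - 161/10*v + 539/10
  leading term u*v: subtract (-77/4)·h_3 from -77/10*u*v + 133/5*u - 161/10*v + 539/10 → -63/4*u + 105/4*v - 231/4
  leading term u: no divisor's leading term divides it; move -63/4*u to the remainder.
  leading term v: no divisor's leading term divides it; move 105/4*v to the remainder.
  leading term 1: no divisor's leading term divides it; move -231/4 to the remainder.
  remainder -63/4*u + 105/4*v - 231/4 ≠ 0; add h_4 = -63/4*u + 105/4*v - 231/4 to the basis.

S(h_3,h_4): lcm = u*v. S = -11/2*u + 5/3*v**2 + 11/6*v - 29/2.
  leading term u: subtract (22/63)·h_4 from -11/2*u + 5/3*v**2 + 11/6*v - 29/2 → 5/3*v**2 - 22/3*v + 17/3
  leading term v**2: no divisor's leading term divides it; move 5/3*v**2 to the remainder.
  leading term v: no divisor's leading term divides it; move -22/3*v to the remainder.
  leading term 1: no divisor's leading term divides it; move 17/3 to the remainder.
  remainder 5/3*v**2 - 22/3*v + 17/3 ≠ 0; add h_5 = 5/3*v**2 - 22/3*v + 17/3 to the basis.

The other S-polynomials (S(f_2,h_3), S(f_1,h_4), S(f_2,h_4), S(f_1,h_5), S(f_2,h_5), S(h_3,h_5), S(h_4,h_5)) all reduce to 0 modulo the current basis, so we have a Gröbner basis.
Inter-reduce: drop elements whose leading term is divisible by another's, tail-reduce, and make monic.
Reduced Gröbner basis: {u - 5/3*v + 11/3, v**2 - 22/5*v + 17/5}.

From the last basis element, v**2 - 22/5*v + 17/5 = 0, so v takes values in {1, 17/5}. Each choice, substituted upward through the basis, yields the corresponding point(s) of the solution set.
  v = 1: the earlier basis element becomes u + 2 = 0, giving u = -2 — point (-2, 1).
  v = 17/5: the earlier basis element becomes u - 2 = 0, giving u = 2 — point (2, 17/5).
Check: every point annihilates each of the original generators.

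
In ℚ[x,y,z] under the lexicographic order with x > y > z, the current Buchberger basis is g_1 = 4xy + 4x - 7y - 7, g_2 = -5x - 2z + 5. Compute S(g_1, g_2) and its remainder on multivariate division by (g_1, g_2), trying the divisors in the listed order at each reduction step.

lcm(LM(g_1), LM(g_2)) = xy.
S = (lcm/LT(g_1))·g_1 − (lcm/LT(g_2))·g_2 = x - ⅖yz - ¾y - 7/4.
Reduce S modulo (g_1, g_2) in that order:
  leading term x: subtract (-⅕)·g_2 from x - ⅖yz - ¾y - 7/4 → -⅖yz - ¾y - ⅖z - ¾
  leading term yz: no divisor's leading term divides it; move -⅖yz to the remainder.
  leading term y: no divisor's leading term divides it; move -¾y to the remainder.
  leading term z: no divisor's leading term divides it; move -⅖z to the remainder.
  leading term 1: no divisor's leading term divides it; move -¾ to the remainder.
The remainder -⅖yz - ¾y - ⅖z - ¾ is nonzero, so it would be added as the next basis element.

S(g_1, g_2) = x - ⅖yz - ¾y - 7/4; remainder on division = -⅖yz - ¾y - ⅖z - ¾.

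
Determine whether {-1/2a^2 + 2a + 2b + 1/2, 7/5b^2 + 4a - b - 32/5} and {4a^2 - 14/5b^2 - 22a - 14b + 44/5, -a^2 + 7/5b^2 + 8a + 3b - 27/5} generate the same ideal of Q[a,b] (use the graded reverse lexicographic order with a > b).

No, the ideals differ.

Since reduced Gröbner bases are canonical representatives of ideals under a given ordering, it suffices to compute and compare them.
Buchberger on the first generating set:
f_1 = -1/2a^2 + 2a + 2b + 1/2, LT = a^2.
f_2 = 7/5b^2 + 4a - b - 32/5, LT = b^2.

The S-polynomials (S(f_1,f_2)) all reduce to 0 modulo the current basis, so we have a Gröbner basis.
Inter-reduce: drop elements whose leading term is divisible by another's, tail-reduce, and make monic.
Reduced Gröbner basis: {a^2 - 4a - 4b - 1, b^2 + 20/7a - 5/7b - 32/7}.

Buchberger on the second generating set:
h_1 = 4a^2 - 14/5b^2 - 22a - 14b + 44/5, LT = a^2.
h_2 = -a^2 + 7/5b^2 + 8a + 3b - 27/5, LT = a^2.

S(h_1,h_2): lcm = a^2. S = 7/10b^2 + 5/2a - 1/2b - 16/5.
  reduce S modulo (h_1, h_2):
  remainder 7/10b^2 + 5/2a - 1/2b - 16/5 ≠ 0; add k_3 = 7/10b^2 + 5/2a - 1/2b - 16/5 to the basis.

The other S-polynomials (S(h_1,k_3), S(h_2,k_3)) all reduce to 0 modulo the current basis, so we have a Gröbner basis.
Inter-reduce: drop elements whose leading term is divisible by another's, tail-reduce, and make monic.
Reduced Gröbner basis: {a^2 - 3a - 4b - 1, b^2 + 25/7a - 5/7b - 32/7}.

Since the reduced bases disagree, the two ideals are not the same.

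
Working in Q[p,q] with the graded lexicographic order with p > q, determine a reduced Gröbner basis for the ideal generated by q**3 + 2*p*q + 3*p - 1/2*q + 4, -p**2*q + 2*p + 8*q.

Buchberger's algorithm terminates because the ascending chain of leading-term ideals stabilizes.

f_1 = q**3 + 2*p*q + 3*p - 1/2*q + 4, LT = q**3.
f_2 = -p**2*q + 2*p + 8*q, LT = p**2*q.

S(f_1,f_2): lcm = p**2*q**3. S = 2*p**3*q + 3*p**3 - 1/2*p**2*q + 2*p*q**2 + 8*q**3 + 4*p**2.
  reduce S modulo (f_1, f_2):
  remainder 3*p**3 + 2*p*q**2 + 8*p**2 - 25*p - 32 ≠ 0; add g_3 = 3*p**3 + 2*p*q**2 + 8*p**2 - 25*p - 32 to the basis.

The other S-polynomials (S(f_1,g_3), S(f_2,g_3)) all reduce to 0 modulo the current basis, so we have a Gröbner basis.

G = {p**3 + 2/3*p*q**2 + 8/3*p**2 - 25/3*p - 32/3, p**2*q - 2*p - 8*q, q**3 + 2*p*q + 3*p - 1/2*q + 4}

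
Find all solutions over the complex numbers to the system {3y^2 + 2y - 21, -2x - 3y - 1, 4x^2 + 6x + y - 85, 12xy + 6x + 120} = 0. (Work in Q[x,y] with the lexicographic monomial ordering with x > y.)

{(4, -3)}

Compute a lex Gröbner basis by Buchberger's algorithm.
f_1 = 3y^2 + 2y - 21, LT = y^2.
f_2 = -2x - 3y - 1, LT = x.
f_3 = 4x^2 + 6x + y - 85, LT = x^2.
f_4 = 12xy + 6x + 120, LT = xy.

S(f_1,f_4): lcm = xy^2. S = 1/6xy - 7x - 10y.
  leading term xy: subtract (-1/12y)·f_2 from 1/6xy - 7x - 10y → -7x - 1/4y^2 - 121/12y
  leading term x: subtract (7/2)·f_2 from -7x - 1/4y^2 - 121/12y → -1/4y^2 + 5/12y + 7/2
  leading term y^2: subtract (-1/12)·f_1 from -1/4y^2 + 5/12y + 7/2 → 7/12y + 7/4
  leading term y: no divisor's leading term divides it; move 7/12y to the remainder.
  leading term 1: no divisor's leading term divides it; move 7/4 to the remainder.
  remainder 7/12y + 7/4 ≠ 0; add h_5 = 7/12y + 7/4 to the basis.

The other S-polynomials (S(f_1,f_2), S(f_1,f_3), S(f_2,f_3), S(f_2,f_4), S(f_3,f_4), S(f_1,h_5), S(f_2,h_5), S(f_3,h_5), S(f_4,h_5)) all reduce to 0 modulo the current basis, so we have a Gröbner basis.
Inter-reduce: drop elements whose leading term is divisible by another's, tail-reduce, and make monic.
Reduced Gröbner basis: {x - 4, y + 3}.

The lex basis is triangular: the last element involves only y. Solving y + 3 = 0 gives y ∈ {-3}; substituting each value into the earlier elements determines the remaining variables.
  y = -3: the earlier basis element becomes x - 4 = 0, giving x = 4 — point (4, -3).
Substituting each solution back into the original system confirms all equations vanish.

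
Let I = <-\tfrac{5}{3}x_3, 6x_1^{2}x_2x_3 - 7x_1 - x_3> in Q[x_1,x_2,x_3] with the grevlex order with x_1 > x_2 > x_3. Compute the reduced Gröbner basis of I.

f_1 = -\tfrac{5}{3}x_3, LT = x_3.
f_2 = 6x_1^{2}x_2x_3 - 7x_1 - x_3, LT = x_1^{2}x_2x_3.

S(f_1,f_2): lcm = x_1^{2}x_2x_3. S = \tfrac{7}{6}x_1 + \tfrac{1}{6}x_3.
  leading term x_1: no divisor's leading term divides it; move \tfrac{7}{6}x_1 to the remainder.
  leading term x_3: subtract (-\tfrac{1}{10})·f_1 from \tfrac{1}{6}x_3 → 0
  remainder \tfrac{7}{6}x_1 ≠ 0; add g_3 = \tfrac{7}{6}x_1 to the basis.

The other S-polynomials (S(f_1,g_3), S(f_2,g_3)) all reduce to 0 modulo the current basis, so we have a Gröbner basis.
Inter-reduce: drop elements whose leading term is divisible by another's, tail-reduce, and make monic.

G = {x_1, x_3}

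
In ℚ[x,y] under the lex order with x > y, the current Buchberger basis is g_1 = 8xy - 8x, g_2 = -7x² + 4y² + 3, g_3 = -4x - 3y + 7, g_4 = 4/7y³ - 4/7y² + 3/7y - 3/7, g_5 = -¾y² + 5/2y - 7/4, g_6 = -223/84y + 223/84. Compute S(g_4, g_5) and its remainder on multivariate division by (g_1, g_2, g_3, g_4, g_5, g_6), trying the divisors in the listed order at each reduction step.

S(g_4, g_5) = 7/3y² - 19/12y - ¾; remainder on division = 0.

lcm(LM(g_4), LM(g_5)) = y³.
S = (lcm/LT(g_4))·g_4 − (lcm/LT(g_5))·g_5 = 7/3y² - 19/12y - ¾.
Reduce S modulo (g_1, g_2, g_3, g_4, g_5, g_6) in that order:
  leading term y²: subtract (-28/9)·g_5 from 7/3y² - 19/12y - ¾ → 223/36y - 223/36
  leading term y: subtract (-7/3)·g_6 from 223/36y - 223/36 → 0
The remainder is 0, so this S-polynomial contributes no new basis element.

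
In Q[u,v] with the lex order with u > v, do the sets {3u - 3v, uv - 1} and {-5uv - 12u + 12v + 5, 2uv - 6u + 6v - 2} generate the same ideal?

For a fixed monomial order, each ideal has a unique reduced Gröbner basis; comparing bases decides equality.
Buchberger on the first generating set:
f_1 = 3u - 3v, LT = u.
f_2 = uv - 1, LT = uv.

S(f_1,f_2): lcm = uv. S = -v^2 + 1.
  reduce S modulo (f_1, f_2):
  remainder -v^2 + 1 ≠ 0; add g_3 = -v^2 + 1 to the basis.

The other S-polynomials (S(f_1,g_3), S(f_2,g_3)) all reduce to 0 modulo the current basis, so we have a Gröbner basis.
Inter-reduce: drop elements whose leading term is divisible by another's, tail-reduce, and make monic.
Reduced Gröbner basis: {u - v, v^2 - 1}.

Buchberger on the second generating set:
h_1 = -5uv - 12u + 12v + 5, LT = uv.
h_2 = 2uv - 6u + 6v - 2, LT = uv.

S(h_1,h_2): lcm = uv. S = 27/5u - 27/5v.
  reduce S modulo (h_1, h_2):
  remainder 27/5u - 27/5v ≠ 0; add k_3 = 27/5u - 27/5v to the basis.

S(h_1,k_3): lcm = uv. S = 12/5u + v^2 - 12/5v - 1.
  reduce S modulo (h_1, h_2, k_3):
  remainder v^2 - 1 ≠ 0; add k_4 = v^2 - 1 to the basis.

The other S-polynomials (S(h_2,k_3), S(h_1,k_4), S(h_2,k_4), S(k_3,k_4)) all reduce to 0 modulo the current basis, so we have a Gröbner basis.
Inter-reduce: drop elements whose leading term is divisible by another's, tail-reduce, and make monic.
Reduced Gröbner basis: {u - v, v^2 - 1}.

Same reduced basis, so the two generating sets span the same ideal.

Yes, the ideals are equal.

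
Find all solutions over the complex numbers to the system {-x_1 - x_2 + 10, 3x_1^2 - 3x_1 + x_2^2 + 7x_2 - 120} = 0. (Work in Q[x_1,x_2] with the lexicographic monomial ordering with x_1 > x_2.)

Compute a lex Gröbner basis by Buchberger's algorithm.
f_1 = -x_1 - x_2 + 10, LT = x_1.
f_2 = 3x_1^2 - 3x_1 + x_2^2 + 7x_2 - 120, LT = x_1^2.

S(f_1,f_2): lcm = x_1^2. S = x_1x_2 - 9x_1 - 1/3x_2^2 - 7/3x_2 + 40.
  reduce S modulo (f_1, f_2):
  remainder -4/3x_2^2 + 50/3x_2 - 50 ≠ 0; add h_3 = -4/3x_2^2 + 50/3x_2 - 50 to the basis.

The other S-polynomials (S(f_1,h_3), S(f_2,h_3)) all reduce to 0 modulo the current basis, so we have a Gröbner basis.
Inter-reduce: drop elements whose leading term is divisible by another's, tail-reduce, and make monic.
Reduced Gröbner basis: {x_1 + x_2 - 10, x_2^2 - 25/2x_2 + 75/2}.

From the last basis element, x_2^2 - 25/2x_2 + 75/2 = 0, so x_2 takes values in {5, 15/2}. Each choice, substituted upward through the basis, yields the corresponding point(s) of the solution set.
  x_2 = 5: the earlier basis element becomes x_1 - 5 = 0, giving x_1 = 5 — point (5, 5).
  x_2 = 15/2: the earlier basis element becomes x_1 - 5/2 = 0, giving x_1 = 5/2 — point (5/2, 15/2).
Zero-dimensionality of the ideal guarantees finitely many solutions over ℂ.

{(5, 5), (5/2, 15/2)}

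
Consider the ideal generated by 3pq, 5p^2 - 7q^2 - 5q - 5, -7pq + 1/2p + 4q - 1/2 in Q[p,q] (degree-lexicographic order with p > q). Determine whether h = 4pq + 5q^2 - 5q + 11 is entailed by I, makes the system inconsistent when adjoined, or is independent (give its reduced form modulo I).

Adjoining 4pq + 5q^2 - 5q + 11 makes the ideal the whole ring: the system is inconsistent.

First compute the reduced Gröbner basis of I by Buchberger's algorithm.
f_1 = 3pq, LT = pq.
f_2 = 5p^2 - 7q^2 - 5q - 5, LT = p^2.
f_3 = -7pq + 1/2p + 4q - 1/2, LT = pq.

S(f_1,f_2): lcm = p^2q. S = 7/5q^3 + q^2 + q.
  leading term q^3: no divisor's leading term divides it; move 7/5q^3 to the remainder.
  leading term q^2: no divisor's leading term divides it; move q^2 to the remainder.
  leading term q: no divisor's leading term divides it; move q to the remainder.
  remainder 7/5q^3 + q^2 + q ≠ 0; add k_4 = 7/5q^3 + q^2 + q to the basis.

S(f_1,f_3): lcm = pq. S = 1/14p + 4/7q - 1/14.
  leading term p: no divisor's leading term divides it; move 1/14p to the remainder.
  leading term q: no divisor's leading term divides it; move 4/7q to the remainder.
  leading term 1: no divisor's leading term divides it; move -1/14 to the remainder.
  remainder 1/14p + 4/7q - 1/14 ≠ 0; add k_5 = 1/14p + 4/7q - 1/14 to the basis.

S(f_2,f_3): lcm = p^2q. S = -7/5q^3 + 1/14p^2 + 4/7pq - q^2 - 1/14p - q.
  leading term q^3: subtract (-1)·k_4 from -7/5q^3 + 1/14p^2 + 4/7pq - q^2 - 1/14p - q → 1/14p^2 + 4/7pq - 1/14p
  leading term p^2: subtract (1/70)·f_2 from 1/14p^2 + 4/7pq - 1/14p → 4/7pq + 1/10q^2 - 1/14p + 1/14q + 1/14
  leading term pq: subtract (4/21)·f_1 from 4/7pq + 1/10q^2 - 1/14p + 1/14q + 1/14 → 1/10q^2 - 1/14p + 1/14q + 1/14
  leading term q^2: no divisor's leading term divides it; move 1/10q^2 to the remainder.
  leading term p: subtract (-1)·k_5 from -1/14p + 1/14q + 1/14 → 9/14q
  leading term q: no divisor's leading term divides it; move 9/14q to the remainder.
  remainder 1/10q^2 + 9/14q ≠ 0; add k_6 = 1/10q^2 + 9/14q to the basis.

S(f_3,k_4): lcm = pq^3. S = -11/14pq^2 - 4/7q^3 - 5/7pq + 1/14q^2.
  leading term pq^2: subtract (-11/42q)·f_1 from -11/14pq^2 - 4/7q^3 - 5/7pq + 1/14q^2 → -4/7q^3 - 5/7pq + 1/14q^2
  leading term q^3: subtract (-20/49)·k_4 from -4/7q^3 - 5/7pq + 1/14q^2 → -5/7pq + 47/98q^2 + 20/49q
  leading term pq: subtract (-5/21)·f_1 from -5/7pq + 47/98q^2 + 20/49q → 47/98q^2 + 20/49q
  leading term q^2: subtract (235/49)·k_6 from 47/98q^2 + 20/49q → -1835/686q
  leading term q: no divisor's leading term divides it; move -1835/686q to the remainder.
  remainder -1835/686q ≠ 0; add k_7 = -1835/686q to the basis.

The other S-polynomials (S(f_1,k_4), S(f_2,k_4), S(f_1,k_5), S(f_2,k_5), S(f_3,k_5), S(k_4,k_5), S(f_1,k_6), S(f_2,k_6), S(f_3,k_6), S(k_4,k_6), S(k_5,k_6), S(f_1,k_7), S(f_2,k_7), S(f_3,k_7), S(k_4,k_7), S(k_5,k_7), S(k_6,k_7)) all reduce to 0 modulo the current basis, so we have a Gröbner basis.
Inter-reduce: drop elements whose leading term is divisible by another's, tail-reduce, and make monic.
Reduced Gröbner basis: {p - 1, q}.
Label its elements g_1 = p - 1, g_2 = q.

Reduce h = 4pq + 5q^2 - 5q + 11 modulo G:
  leading term pq: subtract (4q)·g_1 from 4pq + 5q^2 - 5q + 11 → 5q^2 - q + 11
  leading term q^2: subtract (5q)·g_2 from 5q^2 - q + 11 → -q + 11
  leading term q: subtract (-1)·g_2 from -q + 11 → 11
  leading term 1: no divisor's leading term divides it; move 11 to the remainder.
  normal form = 11.
The normal form is nonzero, so h ∉ I. Since h minus its normal form lies in I, I + (h) = I + (r) where r = 11; decide whether this ideal is the whole ring.
Here r = 11 is a nonzero constant, hence a unit: 1 ∈ I + (h), the Gröbner basis of I + (h) is {1}, and the enlarged system has no common solution — adjoining h is inconsistent.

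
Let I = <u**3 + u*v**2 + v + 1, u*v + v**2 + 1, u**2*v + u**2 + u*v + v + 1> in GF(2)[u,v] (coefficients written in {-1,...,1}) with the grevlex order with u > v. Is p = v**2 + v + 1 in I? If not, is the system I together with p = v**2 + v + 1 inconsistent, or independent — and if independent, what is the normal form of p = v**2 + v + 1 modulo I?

First compute the reduced Gröbner basis of I by Buchberger's algorithm.
f_1 = u**3 + u*v**2 + v + 1, LT = u**3.
f_2 = u*v + v**2 + 1, LT = u*v.
f_3 = u**2*v + u**2 + u*v + v + 1, LT = u**2*v.

S(f_1,f_2): lcm = u**3*v. S = u**2*v**2 + u*v**3 + u**2 + v**2 + v.
  leading term u**2*v**2: subtract (u*v)·f_2 from u**2*v**2 + u*v**3 + u**2 + v**2 + v → u**2 + u*v + v**2 + v
  leading term u**2: no divisor's leading term divides it; move u**2 to the remainder.
  leading term u*v: subtract (1)·f_2 from u*v + v**2 + v → v + 1
  leading term v: no divisor's leading term divides it; move v to the remainder.
  leading term 1: no divisor's leading term divides it; move 1 to the remainder.
  remainder u**2 + v + 1 ≠ 0; add h_4 = u**2 + v + 1 to the basis.

S(f_1,f_3): lcm = u**3*v. S = u*v**3 + u**3 + u**2*v + u*v + v**2 + u + v.
  leading term u*v**3: subtract (v**2)·f_2 from u*v**3 + u**3 + u**2*v + u*v + v**2 + u + v → v**4 + u**3 + u**2*v + u*v + u + v
  leading term v**4: no divisor's leading term divides it; move v**4 to the remainder.
  leading term u**3: subtract (1)·f_1 from u**3 + u**2*v + u*v + u + v → u**2*v + u*v**2 + u*v + u + 1
  leading term u**2*v: subtract (u)·f_2 from u**2*v + u*v**2 + u*v + u + 1 → u*v + 1
  leading term u*v: subtract (1)·f_2 from u*v + 1 → v**2
  leading term v**2: no divisor's leading term divides it; move v**2 to the remainder.
  remainder v**4 + v**2 ≠ 0; add h_5 = v**4 + v**2 to the basis.

S(f_2,f_3): lcm = u**2*v. S = u*v**2 + u**2 + u*v + u + v + 1.
  leading term u*v**2: subtract (v)·f_2 from u*v**2 + u**2 + u*v + u + v + 1 → v**3 + u**2 + u*v + u + 1
  leading term v**3: no divisor's leading term divides it; move v**3 to the remainder.
  leading term u**2: subtract (1)·h_4 from u**2 + u*v + u + 1 → u*v + u + v
  leading term u*v: subtract (1)·f_2 from u*v + u + v → v**2 + u + v + 1
  leading term v**2: no divisor's leading term divides it; move v**2 to the remainder.
  leading term u: no divisor's leading term divides it; move u to the remainder.
  leading term v: no divisor's leading term divides it; move v to the remainder.
  leading term 1: no divisor's leading term divides it; move 1 to the remainder.
  remainder v**3 + v**2 + u + v + 1 ≠ 0; add h_6 = v**3 + v**2 + u + v + 1 to the basis.

S(f_1,h_4): lcm = u**3. S = u*v**2 + u*v + u + v + 1.
  leading term u*v**2: subtract (v)·f_2 from u*v**2 + u*v + u + v + 1 → v**3 + u*v + u + 1
  leading term v**3: subtract (1)·h_6 from v**3 + u*v + u + 1 → u*v + v**2 + v
  leading term u*v: subtract (1)·f_2 from u*v + v**2 + v → v + 1
  leading term v: no divisor's leading term divides it; move v to the remainder.
  leading term 1: no divisor's leading term divides it; move 1 to the remainder.
  remainder v + 1 ≠ 0; add h_7 = v + 1 to the basis.

S(f_2,h_5): lcm = u*v**4. S = v**5 + u*v**2 + v**3.
  leading term v**5: subtract (v)·h_5 from v**5 + u*v**2 + v**3 → u*v**2
  leading term u*v**2: subtract (v)·f_2 from u*v**2 → v**3 + v
  leading term v**3: subtract (1)·h_6 from v**3 + v → v**2 + u + 1
  leading term v**2: subtract (v)·h_7 from v**2 + u + 1 → u + v + 1
  leading term u: no divisor's leading term divides it; move u to the remainder.
  leading term v: subtract (1)·h_7 from v + 1 → 0
  remainder u ≠ 0; add h_8 = u to the basis.

The other S-polynomials (S(f_2,h_4), S(f_3,h_4), S(f_1,h_5), S(f_3,h_5), S(h_4,h_5), S(f_1,h_6), S(f_2,h_6), S(f_3,h_6), S(h_4,h_6), S(h_5,h_6), S(f_1,h_7), S(f_2,h_7), S(f_3,h_7), S(h_4,h_7), S(h_5,h_7), S(h_6,h_7), S(f_1,h_8), S(f_2,h_8), S(f_3,h_8), S(h_4,h_8), S(h_5,h_8), S(h_6,h_8), S(h_7,h_8)) all reduce to 0 modulo the current basis, so we have a Gröbner basis.
Inter-reduce: drop elements whose leading term is divisible by another's, tail-reduce, and make monic.
Reduced Gröbner basis: {u, v + 1}.
Label its elements g_1 = u, g_2 = v + 1.

Reduce p = v**2 + v + 1 modulo G:
  leading term v**2: subtract (v)·g_2 from v**2 + v + 1 → 1
  leading term 1: no divisor's leading term divides it; move 1 to the remainder.
  normal form = 1.
The normal form is nonzero, so p ∉ I. Since p minus its normal form lies in I, I + (p) = I + (r) where r = 1; decide whether this ideal is the whole ring.
Here r = 1 is a nonzero constant, hence a unit: 1 ∈ I + (p), the Gröbner basis of I + (p) is {1}, and the enlarged system has no common solution — adjoining p is inconsistent.

Adjoining v**2 + v + 1 makes the ideal the whole ring: the system is inconsistent.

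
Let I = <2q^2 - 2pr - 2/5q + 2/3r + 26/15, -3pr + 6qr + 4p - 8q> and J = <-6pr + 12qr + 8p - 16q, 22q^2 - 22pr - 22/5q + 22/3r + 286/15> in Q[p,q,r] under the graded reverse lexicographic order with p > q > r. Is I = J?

Since reduced Gröbner bases are canonical representatives of ideals under a given ordering, it suffices to compute and compare them.
Buchberger on the first generating set:
f_1 = 2q^2 - 2pr - 2/5q + 2/3r + 26/15, LT = q^2.
f_2 = -3pr + 6qr + 4p - 8q, LT = pr.

The S-polynomials (S(f_1,f_2)) all reduce to 0 modulo the current basis, so we have a Gröbner basis.
Inter-reduce: drop elements whose leading term is divisible by another's, tail-reduce, and make monic.
Reduced Gröbner basis: {q^2 - 2qr - 4/3p + 37/15q + 1/3r + 13/15, pr - 2qr - 4/3p + 8/3q}.

Buchberger on the second generating set:
h_1 = -6pr + 12qr + 8p - 16q, LT = pr.
h_2 = 22q^2 - 22pr - 22/5q + 22/3r + 286/15, LT = q^2.

The S-polynomials (S(h_1,h_2)) all reduce to 0 modulo the current basis, so we have a Gröbner basis.
Inter-reduce: drop elements whose leading term is divisible by another's, tail-reduce, and make monic.
Reduced Gröbner basis: {q^2 - 2qr - 4/3p + 37/15q + 1/3r + 13/15, pr - 2qr - 4/3p + 8/3q}.

The two bases agree; hence the ideals are identical.

Yes, the ideals are equal.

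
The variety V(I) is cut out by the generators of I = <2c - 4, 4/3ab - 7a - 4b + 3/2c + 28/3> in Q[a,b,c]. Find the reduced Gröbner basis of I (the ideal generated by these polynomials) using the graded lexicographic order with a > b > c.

This is the nonlinear analogue of row-reducing a linear system.

f_1 = 2c - 4, LT = c.
f_2 = 4/3ab - 7a - 4b + 3/2c + 28/3, LT = ab.

The S-polynomials (S(f_1,f_2)) all reduce to 0 modulo the current basis, so we have a Gröbner basis.

G = {ab - 21/4a - 3b + 37/4, c - 2}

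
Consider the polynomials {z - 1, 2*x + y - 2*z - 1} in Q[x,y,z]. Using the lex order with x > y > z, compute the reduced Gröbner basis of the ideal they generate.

G = {x + 1/2*y - 3/2, z - 1}

f_1 = z - 1, LT = z.
f_2 = 2*x + y - 2*z - 1, LT = x.

The S-polynomials (S(f_1,f_2)) all reduce to 0 modulo the current basis, so we have a Gröbner basis.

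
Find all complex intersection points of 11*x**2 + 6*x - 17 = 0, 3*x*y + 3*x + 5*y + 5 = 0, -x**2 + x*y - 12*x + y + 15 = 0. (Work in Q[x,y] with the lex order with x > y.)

Compute a lex Gröbner basis by Buchberger's algorithm.
f_1 = 11*x**2 + 6*x - 17, LT = x**2.
f_2 = 3*x*y + 3*x + 5*y + 5, LT = x*y.
f_3 = -x**2 + x*y - 12*x + y + 15, LT = x**2.

S(f_1,f_2): lcm = x**2*y. S = -x**2 - 37/33*x*y - 5/3*x - 17/11*y.
  leading term x**2: subtract (-1/11)·f_1 from -x**2 - 37/33*x*y - 5/3*x - 17/11*y → -37/33*x*y - 37/33*x - 17/11*y - 17/11
  leading term x*y: subtract (-37/99)·f_2 from -37/33*x*y - 37/33*x - 17/11*y - 17/11 → 32/99*y + 32/99
  leading term y: no divisor's leading term divides it; move 32/99*y to the remainder.
  leading term 1: no divisor's leading term divides it; move 32/99 to the remainder.
  remainder 32/99*y + 32/99 ≠ 0; add h_4 = 32/99*y + 32/99 to the basis.

S(f_1,f_3): lcm = x**2. S = x*y - 126/11*x + y + 148/11.
  leading term x*y: subtract (1/3)·f_2 from x*y - 126/11*x + y + 148/11 → -137/11*x - 2/3*y + 389/33
  leading term x: no divisor's leading term divides it; move -137/11*x to the remainder.
  leading term y: subtract (-33/16)·h_4 from -2/3*y + 389/33 → 137/11
  leading term 1: no divisor's leading term divides it; move 137/11 to the remainder.
  remainder -137/11*x + 137/11 ≠ 0; add h_5 = -137/11*x + 137/11 to the basis.

The other S-polynomials (S(f_2,f_3), S(f_1,h_4), S(f_2,h_4), S(f_3,h_4), S(f_1,h_5), S(f_2,h_5), S(f_3,h_5), S(h_4,h_5)) all reduce to 0 modulo the current basis, so we have a Gröbner basis.
Inter-reduce: drop elements whose leading term is divisible by another's, tail-reduce, and make monic.
Reduced Gröbner basis: {x - 1, y + 1}.

A lex Gröbner basis eliminates variables successively. Here y + 1 depends only on y, with roots {-1}; lifting each root through the earlier basis elements recovers the full solutions.
  y = -1: the earlier basis element becomes x - 1 = 0, giving x = 1 — point (1, -1).
Check: every point annihilates each of the original generators.

{(1, -1)}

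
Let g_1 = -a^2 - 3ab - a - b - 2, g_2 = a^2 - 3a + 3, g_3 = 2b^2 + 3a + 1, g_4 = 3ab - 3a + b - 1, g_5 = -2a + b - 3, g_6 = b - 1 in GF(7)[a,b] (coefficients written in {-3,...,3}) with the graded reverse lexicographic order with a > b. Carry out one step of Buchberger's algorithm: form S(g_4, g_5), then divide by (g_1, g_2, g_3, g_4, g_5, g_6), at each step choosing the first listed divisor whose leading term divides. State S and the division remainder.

lcm(LM(g_4), LM(g_5)) = ab.
S = (lcm/LT(g_4))·g_4 − (lcm/LT(g_5))·g_5 = -3b^2 - a + 2.
Reduce S modulo (g_1, g_2, g_3, g_4, g_5, g_6) in that order:
  leading term b^2: subtract (2)·g_3 from -3b^2 - a + 2 → 0
The remainder is 0, so this S-polynomial contributes no new basis element.

S(g_4, g_5) = -3b^2 - a + 2; remainder on division = 0.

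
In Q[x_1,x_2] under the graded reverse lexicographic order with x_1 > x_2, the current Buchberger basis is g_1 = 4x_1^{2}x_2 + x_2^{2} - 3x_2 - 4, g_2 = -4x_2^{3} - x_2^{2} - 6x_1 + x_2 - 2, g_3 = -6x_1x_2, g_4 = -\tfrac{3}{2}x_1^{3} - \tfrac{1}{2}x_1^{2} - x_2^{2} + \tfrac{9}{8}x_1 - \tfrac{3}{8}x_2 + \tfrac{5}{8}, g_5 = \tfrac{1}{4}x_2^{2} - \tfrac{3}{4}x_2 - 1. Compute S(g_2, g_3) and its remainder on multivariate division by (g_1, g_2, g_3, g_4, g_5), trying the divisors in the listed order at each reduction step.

lcm(LM(g_2), LM(g_3)) = x_1x_2^{3}.
S = (lcm/LT(g_2))·g_2 − (lcm/LT(g_3))·g_3 = \tfrac{1}{4}x_1x_2^{2} + \tfrac{3}{2}x_1^{2} - \tfrac{1}{4}x_1x_2 + \tfrac{1}{2}x_1.
Reduce S modulo (g_1, g_2, g_3, g_4, g_5) in that order:
  leading term x_1x_2^{2}: subtract (-\tfrac{1}{24}x_2)·g_3 from \tfrac{1}{4}x_1x_2^{2} + \tfrac{3}{2}x_1^{2} - \tfrac{1}{4}x_1x_2 + \tfrac{1}{2}x_1 → \tfrac{3}{2}x_1^{2} - \tfrac{1}{4}x_1x_2 + \tfrac{1}{2}x_1
  leading term x_1^{2}: no divisor's leading term divides it; move \tfrac{3}{2}x_1^{2} to the remainder.
  leading term x_1x_2: subtract (\tfrac{1}{24})·g_3 from -\tfrac{1}{4}x_1x_2 + \tfrac{1}{2}x_1 → \tfrac{1}{2}x_1
  leading term x_1: no divisor's leading term divides it; move \tfrac{1}{2}x_1 to the remainder.
The remainder \tfrac{3}{2}x_1^{2} + \tfrac{1}{2}x_1 is nonzero, so it would be added as the next basis element.

S(g_2, g_3) = \tfrac{1}{4}x_1x_2^{2} + \tfrac{3}{2}x_1^{2} - \tfrac{1}{4}x_1x_2 + \tfrac{1}{2}x_1; remainder on division = \tfrac{3}{2}x_1^{2} + \tfrac{1}{2}x_1.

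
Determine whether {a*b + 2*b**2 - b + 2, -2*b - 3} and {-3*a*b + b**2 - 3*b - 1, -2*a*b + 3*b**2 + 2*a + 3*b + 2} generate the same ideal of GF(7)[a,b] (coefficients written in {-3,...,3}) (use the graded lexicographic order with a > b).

No, the ideals differ.

Since reduced Gröbner bases are canonical representatives of ideals under a given ordering, it suffices to compute and compare them.
Buchberger on the first generating set:
f_1 = a*b + 2*b**2 - b + 2, LT = a*b.
f_2 = -2*b - 3, LT = b.

S(f_1,f_2): lcm = a*b. S = 2*b**2 + 2*a - b + 2.
  reduce S modulo (f_1, f_2):
  remainder 2*a + 1 ≠ 0; add g_3 = 2*a + 1 to the basis.

The other S-polynomials (S(f_1,g_3), S(f_2,g_3)) all reduce to 0 modulo the current basis, so we have a Gröbner basis.
Inter-reduce: drop elements whose leading term is divisible by another's, tail-reduce, and make monic.
Reduced Gröbner basis: {a - 3, b - 2}.

Buchberger on the second generating set:
h_1 = -3*a*b + b**2 - 3*b - 1, LT = a*b.
h_2 = -2*a*b + 3*b**2 + 2*a + 3*b + 2, LT = a*b.

S(h_1,h_2): lcm = a*b. S = a - b - 1.
  reduce S modulo (h_1, h_2):
  remainder a - b - 1 ≠ 0; add k_3 = a - b - 1 to the basis.

S(h_1,k_3): lcm = a*b. S = 3*b**2 + 2*b - 2.
  reduce S modulo (h_1, h_2, k_3):
  remainder 3*b**2 + 2*b - 2 ≠ 0; add k_4 = 3*b**2 + 2*b - 2 to the basis.

The other S-polynomials (S(h_2,k_3), S(h_1,k_4), S(h_2,k_4), S(k_3,k_4)) all reduce to 0 modulo the current basis, so we have a Gröbner basis.
Inter-reduce: drop elements whose leading term is divisible by another's, tail-reduce, and make monic.
Reduced Gröbner basis: {b**2 + 3*b - 3, a - b - 1}.

These differ, so the ideals are not equal.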